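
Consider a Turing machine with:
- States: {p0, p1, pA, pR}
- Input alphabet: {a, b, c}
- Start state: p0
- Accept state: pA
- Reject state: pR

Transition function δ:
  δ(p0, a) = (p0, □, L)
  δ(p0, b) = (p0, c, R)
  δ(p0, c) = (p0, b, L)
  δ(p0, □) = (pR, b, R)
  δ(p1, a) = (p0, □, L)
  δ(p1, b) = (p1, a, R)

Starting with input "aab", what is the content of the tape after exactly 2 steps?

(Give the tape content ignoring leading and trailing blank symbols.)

Execution trace:
Initial: [p0]aab
Step 1: δ(p0, a) = (p0, □, L) → [p0]□□ab
Step 2: δ(p0, □) = (pR, b, R) → b[pR]□ab

The machine reaches the reject state pR and halts.

After 2 steps, the tape (ignoring leading/trailing blanks) is: b□ab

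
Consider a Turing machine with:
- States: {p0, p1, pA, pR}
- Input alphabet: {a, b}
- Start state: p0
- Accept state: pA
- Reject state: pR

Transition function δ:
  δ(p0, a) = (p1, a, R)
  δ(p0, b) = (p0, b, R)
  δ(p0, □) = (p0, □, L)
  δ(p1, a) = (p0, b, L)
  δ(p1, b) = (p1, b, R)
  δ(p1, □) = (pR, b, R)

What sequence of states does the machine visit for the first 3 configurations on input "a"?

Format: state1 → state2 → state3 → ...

Execution trace:
Initial: [p0]a
Step 1: δ(p0, a) = (p1, a, R) → a[p1]□
Step 2: δ(p1, □) = (pR, b, R) → ab[pR]□

The machine reaches the reject state pR and halts.

State sequence: p0 → p1 → pR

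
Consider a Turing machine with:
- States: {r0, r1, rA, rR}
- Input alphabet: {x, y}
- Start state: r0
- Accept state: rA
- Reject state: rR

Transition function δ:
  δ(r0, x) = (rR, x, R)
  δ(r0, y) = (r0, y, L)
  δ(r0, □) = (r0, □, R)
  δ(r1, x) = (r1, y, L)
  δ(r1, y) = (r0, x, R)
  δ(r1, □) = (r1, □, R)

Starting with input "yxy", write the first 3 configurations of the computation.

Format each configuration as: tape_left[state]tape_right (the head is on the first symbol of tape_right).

Transitions applied:
Step 1: δ(r0, y) = (r0, y, L)
Step 2: δ(r0, □) = (r0, □, R)

The first 3 configurations are:
[r0]yxy ⊢ [r0]□yxy ⊢ □[r0]yxy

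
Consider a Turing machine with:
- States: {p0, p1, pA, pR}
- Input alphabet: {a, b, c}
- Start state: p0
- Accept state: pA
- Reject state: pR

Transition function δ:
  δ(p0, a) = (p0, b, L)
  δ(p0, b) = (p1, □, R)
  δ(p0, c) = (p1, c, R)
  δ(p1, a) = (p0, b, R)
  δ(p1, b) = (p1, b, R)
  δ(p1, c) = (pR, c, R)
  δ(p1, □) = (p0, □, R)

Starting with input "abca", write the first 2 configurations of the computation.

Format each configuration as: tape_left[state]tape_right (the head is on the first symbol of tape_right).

Transitions applied:
Step 1: δ(p0, a) = (p0, b, L)

The first 2 configurations are:
[p0]abca ⊢ [p0]□bbca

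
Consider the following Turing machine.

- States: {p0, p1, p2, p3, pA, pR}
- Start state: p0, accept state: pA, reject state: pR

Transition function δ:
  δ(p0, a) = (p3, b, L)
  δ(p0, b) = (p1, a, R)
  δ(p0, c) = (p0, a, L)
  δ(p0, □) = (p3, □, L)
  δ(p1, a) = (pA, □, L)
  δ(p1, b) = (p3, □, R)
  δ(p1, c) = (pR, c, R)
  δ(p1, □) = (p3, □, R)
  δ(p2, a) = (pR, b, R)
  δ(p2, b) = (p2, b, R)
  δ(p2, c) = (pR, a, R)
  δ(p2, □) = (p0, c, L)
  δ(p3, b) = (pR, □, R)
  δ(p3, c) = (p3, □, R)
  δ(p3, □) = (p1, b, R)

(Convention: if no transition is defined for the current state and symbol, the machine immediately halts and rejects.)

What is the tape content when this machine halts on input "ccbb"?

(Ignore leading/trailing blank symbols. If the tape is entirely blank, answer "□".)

Execution trace:
Initial: [p0]ccbb
Step 1: δ(p0, c) = (p0, a, L) → [p0]□acbb
Step 2: δ(p0, □) = (p3, □, L) → [p3]□□acbb
Step 3: δ(p3, □) = (p1, b, R) → b[p1]□acbb
Step 4: δ(p1, □) = (p3, □, R) → b□[p3]acbb

No transition is defined for δ(p3, a). By convention the machine halts and rejects.

Final tape (ignoring leading/trailing blanks): b□acbb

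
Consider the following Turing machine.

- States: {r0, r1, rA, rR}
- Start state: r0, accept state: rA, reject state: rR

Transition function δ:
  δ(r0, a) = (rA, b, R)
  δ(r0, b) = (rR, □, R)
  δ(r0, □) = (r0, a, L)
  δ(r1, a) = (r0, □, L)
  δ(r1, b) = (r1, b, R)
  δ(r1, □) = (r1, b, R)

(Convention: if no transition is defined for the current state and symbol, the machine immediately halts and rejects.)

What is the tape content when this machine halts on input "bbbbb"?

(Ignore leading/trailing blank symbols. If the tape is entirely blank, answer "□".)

Execution trace:
Initial: [r0]bbbbb
Step 1: δ(r0, b) = (rR, □, R) → □[rR]bbbb

The machine reaches the reject state rR and halts.

Final tape (ignoring leading/trailing blanks): bbbb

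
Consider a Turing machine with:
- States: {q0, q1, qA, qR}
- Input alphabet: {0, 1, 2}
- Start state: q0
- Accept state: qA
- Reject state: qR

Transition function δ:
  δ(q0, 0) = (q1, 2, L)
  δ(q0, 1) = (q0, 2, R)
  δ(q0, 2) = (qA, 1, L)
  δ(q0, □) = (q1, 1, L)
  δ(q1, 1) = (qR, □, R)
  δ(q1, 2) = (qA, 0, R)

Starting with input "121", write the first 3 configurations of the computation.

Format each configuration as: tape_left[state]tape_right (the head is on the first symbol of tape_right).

Transitions applied:
Step 1: δ(q0, 1) = (q0, 2, R)
Step 2: δ(q0, 2) = (qA, 1, L)

The first 3 configurations are:
[q0]121 ⊢ 2[q0]21 ⊢ [qA]211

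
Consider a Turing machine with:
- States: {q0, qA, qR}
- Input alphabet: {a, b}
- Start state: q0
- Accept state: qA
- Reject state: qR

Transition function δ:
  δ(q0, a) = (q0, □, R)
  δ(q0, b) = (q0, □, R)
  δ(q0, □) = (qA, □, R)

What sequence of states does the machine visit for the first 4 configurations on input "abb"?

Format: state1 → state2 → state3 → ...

Execution trace:
Initial: [q0]abb
Step 1: δ(q0, a) = (q0, □, R) → □[q0]bb
Step 2: δ(q0, b) = (q0, □, R) → □□[q0]b
Step 3: δ(q0, b) = (q0, □, R) → □□□[q0]□

State sequence: q0 → q0 → q0 → q0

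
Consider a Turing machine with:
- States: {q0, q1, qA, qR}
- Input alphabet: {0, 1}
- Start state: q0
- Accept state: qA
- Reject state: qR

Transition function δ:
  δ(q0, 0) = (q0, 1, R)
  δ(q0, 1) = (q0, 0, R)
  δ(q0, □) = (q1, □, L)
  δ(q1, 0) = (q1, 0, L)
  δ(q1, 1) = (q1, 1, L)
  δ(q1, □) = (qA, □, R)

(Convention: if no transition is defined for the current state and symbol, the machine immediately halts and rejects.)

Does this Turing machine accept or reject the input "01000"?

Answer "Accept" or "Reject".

Execution trace:
Initial: [q0]01000
Step 1: δ(q0, 0) = (q0, 1, R) → 1[q0]1000
Step 2: δ(q0, 1) = (q0, 0, R) → 10[q0]000
Step 3: δ(q0, 0) = (q0, 1, R) → 101[q0]00
Step 4: δ(q0, 0) = (q0, 1, R) → 1011[q0]0
Step 5: δ(q0, 0) = (q0, 1, R) → 10111[q0]□
Step 6: δ(q0, □) = (q1, □, L) → 1011[q1]1□
Step 7: δ(q1, 1) = (q1, 1, L) → 101[q1]11□
Step 8: δ(q1, 1) = (q1, 1, L) → 10[q1]111□
Step 9: δ(q1, 1) = (q1, 1, L) → 1[q1]0111□
Step 10: δ(q1, 0) = (q1, 0, L) → [q1]10111□
Step 11: δ(q1, 1) = (q1, 1, L) → [q1]□10111□
Step 12: δ(q1, □) = (qA, □, R) → □[qA]10111□

The machine reaches the accept state qA and halts.

Answer: Accept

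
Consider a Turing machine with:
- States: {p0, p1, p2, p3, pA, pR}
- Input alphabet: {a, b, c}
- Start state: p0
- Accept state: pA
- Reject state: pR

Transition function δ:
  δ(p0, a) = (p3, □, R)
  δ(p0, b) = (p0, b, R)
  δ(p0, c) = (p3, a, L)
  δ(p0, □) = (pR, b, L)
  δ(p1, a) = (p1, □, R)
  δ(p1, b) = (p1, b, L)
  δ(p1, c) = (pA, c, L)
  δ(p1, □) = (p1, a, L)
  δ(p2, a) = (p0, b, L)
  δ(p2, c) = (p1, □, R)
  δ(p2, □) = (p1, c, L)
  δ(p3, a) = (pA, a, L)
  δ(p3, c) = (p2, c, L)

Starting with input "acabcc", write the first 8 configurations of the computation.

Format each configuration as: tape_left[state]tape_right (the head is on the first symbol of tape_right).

Transitions applied:
Step 1: δ(p0, a) = (p3, □, R)
Step 2: δ(p3, c) = (p2, c, L)
Step 3: δ(p2, □) = (p1, c, L)
Step 4: δ(p1, □) = (p1, a, L)
Step 5: δ(p1, □) = (p1, a, L)
Step 6: δ(p1, □) = (p1, a, L)
Step 7: δ(p1, □) = (p1, a, L)

The first 8 configurations are:
[p0]acabcc ⊢ □[p3]cabcc ⊢ [p2]□cabcc ⊢ [p1]□ccabcc ⊢ [p1]□accabcc ⊢ [p1]□aaccabcc ⊢ [p1]□aaaccabcc ⊢ [p1]□aaaaccabcc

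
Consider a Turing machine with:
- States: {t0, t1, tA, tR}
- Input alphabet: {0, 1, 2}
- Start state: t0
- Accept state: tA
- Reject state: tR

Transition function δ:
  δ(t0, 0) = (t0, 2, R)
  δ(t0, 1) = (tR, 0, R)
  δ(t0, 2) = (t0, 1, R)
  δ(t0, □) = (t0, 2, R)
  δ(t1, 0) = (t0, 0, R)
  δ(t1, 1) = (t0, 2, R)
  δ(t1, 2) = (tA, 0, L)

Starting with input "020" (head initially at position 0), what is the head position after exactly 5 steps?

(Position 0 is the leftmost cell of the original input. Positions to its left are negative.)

Execution trace (head position shown):
Step 0: [t0]020  (head at position 0)
Step 1: move right → 2[t0]20  (head at position 1)
Step 2: move right → 21[t0]0  (head at position 2)
Step 3: move right → 212[t0]□  (head at position 3)
Step 4: move right → 2122[t0]□  (head at position 4)
Step 5: move right → 21222[t0]□  (head at position 5)

After 5 steps, the head is at position 5.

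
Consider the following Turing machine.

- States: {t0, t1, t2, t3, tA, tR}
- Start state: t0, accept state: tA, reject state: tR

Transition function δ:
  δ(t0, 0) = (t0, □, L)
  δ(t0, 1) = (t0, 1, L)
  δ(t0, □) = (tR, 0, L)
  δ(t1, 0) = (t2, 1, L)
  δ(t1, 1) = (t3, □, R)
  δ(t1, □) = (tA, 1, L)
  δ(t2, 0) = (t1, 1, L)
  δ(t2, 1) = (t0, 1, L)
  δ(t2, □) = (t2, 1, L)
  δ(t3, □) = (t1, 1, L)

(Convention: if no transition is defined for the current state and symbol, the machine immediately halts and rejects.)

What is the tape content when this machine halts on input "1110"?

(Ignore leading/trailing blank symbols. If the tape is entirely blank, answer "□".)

Execution trace:
Initial: [t0]1110
Step 1: δ(t0, 1) = (t0, 1, L) → [t0]□1110
Step 2: δ(t0, □) = (tR, 0, L) → [tR]□01110

The machine reaches the reject state tR and halts.

Final tape (ignoring leading/trailing blanks): 01110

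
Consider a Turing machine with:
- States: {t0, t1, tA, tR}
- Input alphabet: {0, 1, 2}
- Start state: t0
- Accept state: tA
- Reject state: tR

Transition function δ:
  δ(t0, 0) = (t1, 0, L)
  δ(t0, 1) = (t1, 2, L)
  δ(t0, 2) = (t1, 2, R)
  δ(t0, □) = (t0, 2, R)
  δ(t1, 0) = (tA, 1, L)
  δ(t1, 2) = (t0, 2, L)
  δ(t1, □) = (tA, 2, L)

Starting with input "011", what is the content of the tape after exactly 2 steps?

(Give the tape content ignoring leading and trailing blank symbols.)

Execution trace:
Initial: [t0]011
Step 1: δ(t0, 0) = (t1, 0, L) → [t1]□011
Step 2: δ(t1, □) = (tA, 2, L) → [tA]□2011

The machine reaches the accept state tA and halts.

After 2 steps, the tape (ignoring leading/trailing blanks) is: 2011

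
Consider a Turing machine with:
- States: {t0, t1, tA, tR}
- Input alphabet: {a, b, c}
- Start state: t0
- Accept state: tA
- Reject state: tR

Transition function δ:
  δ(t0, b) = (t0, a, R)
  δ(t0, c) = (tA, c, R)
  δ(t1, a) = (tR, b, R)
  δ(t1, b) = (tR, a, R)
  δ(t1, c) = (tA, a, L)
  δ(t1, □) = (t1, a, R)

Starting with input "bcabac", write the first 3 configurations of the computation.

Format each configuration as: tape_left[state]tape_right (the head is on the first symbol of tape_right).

Transitions applied:
Step 1: δ(t0, b) = (t0, a, R)
Step 2: δ(t0, c) = (tA, c, R)

The first 3 configurations are:
[t0]bcabac ⊢ a[t0]cabac ⊢ ac[tA]abac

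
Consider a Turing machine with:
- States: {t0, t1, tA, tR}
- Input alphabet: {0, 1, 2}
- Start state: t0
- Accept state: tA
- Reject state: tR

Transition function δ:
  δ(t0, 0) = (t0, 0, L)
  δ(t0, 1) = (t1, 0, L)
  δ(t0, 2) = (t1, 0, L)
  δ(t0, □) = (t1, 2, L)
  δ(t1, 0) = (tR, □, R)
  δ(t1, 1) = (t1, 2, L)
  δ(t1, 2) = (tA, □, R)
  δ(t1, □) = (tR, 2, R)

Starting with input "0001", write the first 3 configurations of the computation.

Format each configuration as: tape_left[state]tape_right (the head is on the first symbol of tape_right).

Transitions applied:
Step 1: δ(t0, 0) = (t0, 0, L)
Step 2: δ(t0, □) = (t1, 2, L)

The first 3 configurations are:
[t0]0001 ⊢ [t0]□0001 ⊢ [t1]□20001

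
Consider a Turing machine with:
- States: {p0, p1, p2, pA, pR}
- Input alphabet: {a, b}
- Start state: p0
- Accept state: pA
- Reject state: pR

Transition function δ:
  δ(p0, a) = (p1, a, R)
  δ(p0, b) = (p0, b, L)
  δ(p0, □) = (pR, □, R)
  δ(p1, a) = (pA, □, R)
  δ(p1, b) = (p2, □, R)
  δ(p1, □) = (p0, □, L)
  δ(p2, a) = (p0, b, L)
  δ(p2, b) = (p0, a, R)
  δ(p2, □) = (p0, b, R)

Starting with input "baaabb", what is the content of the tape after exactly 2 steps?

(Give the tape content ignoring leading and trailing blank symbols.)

Execution trace:
Initial: [p0]baaabb
Step 1: δ(p0, b) = (p0, b, L) → [p0]□baaabb
Step 2: δ(p0, □) = (pR, □, R) → □[pR]baaabb

The machine reaches the reject state pR and halts.

After 2 steps, the tape (ignoring leading/trailing blanks) is: baaabb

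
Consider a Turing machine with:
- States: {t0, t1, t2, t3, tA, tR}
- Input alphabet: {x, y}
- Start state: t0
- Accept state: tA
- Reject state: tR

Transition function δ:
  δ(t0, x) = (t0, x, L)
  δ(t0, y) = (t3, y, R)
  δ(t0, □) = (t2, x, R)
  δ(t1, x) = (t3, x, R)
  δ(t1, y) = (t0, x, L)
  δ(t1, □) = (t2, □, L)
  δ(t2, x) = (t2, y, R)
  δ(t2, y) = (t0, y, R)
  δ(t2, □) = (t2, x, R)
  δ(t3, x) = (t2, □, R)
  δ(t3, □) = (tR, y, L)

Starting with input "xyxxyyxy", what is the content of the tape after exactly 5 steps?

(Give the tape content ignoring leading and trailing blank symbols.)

Execution trace:
Initial: [t0]xyxxyyxy
Step 1: δ(t0, x) = (t0, x, L) → [t0]□xyxxyyxy
Step 2: δ(t0, □) = (t2, x, R) → x[t2]xyxxyyxy
Step 3: δ(t2, x) = (t2, y, R) → xy[t2]yxxyyxy
Step 4: δ(t2, y) = (t0, y, R) → xyy[t0]xxyyxy
Step 5: δ(t0, x) = (t0, x, L) → xy[t0]yxxyyxy

After 5 steps, the tape (ignoring leading/trailing blanks) is: xyyxxyyxy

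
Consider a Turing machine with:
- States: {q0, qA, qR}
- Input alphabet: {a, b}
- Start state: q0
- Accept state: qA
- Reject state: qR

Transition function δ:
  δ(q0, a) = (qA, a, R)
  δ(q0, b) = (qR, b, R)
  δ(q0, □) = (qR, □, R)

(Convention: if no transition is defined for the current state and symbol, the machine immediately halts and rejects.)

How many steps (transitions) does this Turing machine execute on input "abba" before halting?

Execution trace:
Initial: [q0]abba
Step 1: δ(q0, a) = (qA, a, R) → a[qA]bba

The machine reaches the accept state qA and halts.

The machine executed 1 step before halting.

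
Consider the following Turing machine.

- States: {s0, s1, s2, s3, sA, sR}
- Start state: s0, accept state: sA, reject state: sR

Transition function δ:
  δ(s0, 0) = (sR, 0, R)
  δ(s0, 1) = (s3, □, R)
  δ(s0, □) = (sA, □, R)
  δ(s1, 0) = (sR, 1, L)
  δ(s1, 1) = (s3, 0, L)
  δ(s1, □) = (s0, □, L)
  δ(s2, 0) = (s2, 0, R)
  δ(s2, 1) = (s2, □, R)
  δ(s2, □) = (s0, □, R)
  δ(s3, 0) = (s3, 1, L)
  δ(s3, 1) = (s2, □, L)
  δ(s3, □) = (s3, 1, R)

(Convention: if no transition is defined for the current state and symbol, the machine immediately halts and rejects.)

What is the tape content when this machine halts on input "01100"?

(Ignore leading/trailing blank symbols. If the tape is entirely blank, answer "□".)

Execution trace:
Initial: [s0]01100
Step 1: δ(s0, 0) = (sR, 0, R) → 0[sR]1100

The machine reaches the reject state sR and halts.

Final tape (ignoring leading/trailing blanks): 01100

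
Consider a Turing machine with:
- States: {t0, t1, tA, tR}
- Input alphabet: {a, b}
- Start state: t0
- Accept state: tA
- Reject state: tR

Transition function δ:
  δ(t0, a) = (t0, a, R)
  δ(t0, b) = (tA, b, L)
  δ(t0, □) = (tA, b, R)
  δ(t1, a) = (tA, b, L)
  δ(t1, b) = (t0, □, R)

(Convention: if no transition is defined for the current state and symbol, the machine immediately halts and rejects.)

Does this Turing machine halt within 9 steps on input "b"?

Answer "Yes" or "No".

Execution trace:
Initial: [t0]b
Step 1: δ(t0, b) = (tA, b, L) → [tA]□b

The machine reaches the accept state tA and halts.
The machine halted after 1 step (within the 9-step bound).

Answer: Yes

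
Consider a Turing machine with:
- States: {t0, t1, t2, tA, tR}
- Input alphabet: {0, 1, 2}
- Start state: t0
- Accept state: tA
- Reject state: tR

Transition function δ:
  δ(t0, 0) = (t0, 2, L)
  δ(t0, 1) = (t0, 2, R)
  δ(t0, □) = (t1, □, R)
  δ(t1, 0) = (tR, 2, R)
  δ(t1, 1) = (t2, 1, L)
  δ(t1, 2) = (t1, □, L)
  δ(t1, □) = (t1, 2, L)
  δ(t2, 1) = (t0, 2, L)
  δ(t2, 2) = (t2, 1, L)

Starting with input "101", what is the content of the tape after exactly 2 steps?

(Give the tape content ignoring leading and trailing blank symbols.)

Execution trace:
Initial: [t0]101
Step 1: δ(t0, 1) = (t0, 2, R) → 2[t0]01
Step 2: δ(t0, 0) = (t0, 2, L) → [t0]221

No transition is defined for δ(t0, 2). By convention the machine halts and rejects.

After 2 steps, the tape (ignoring leading/trailing blanks) is: 221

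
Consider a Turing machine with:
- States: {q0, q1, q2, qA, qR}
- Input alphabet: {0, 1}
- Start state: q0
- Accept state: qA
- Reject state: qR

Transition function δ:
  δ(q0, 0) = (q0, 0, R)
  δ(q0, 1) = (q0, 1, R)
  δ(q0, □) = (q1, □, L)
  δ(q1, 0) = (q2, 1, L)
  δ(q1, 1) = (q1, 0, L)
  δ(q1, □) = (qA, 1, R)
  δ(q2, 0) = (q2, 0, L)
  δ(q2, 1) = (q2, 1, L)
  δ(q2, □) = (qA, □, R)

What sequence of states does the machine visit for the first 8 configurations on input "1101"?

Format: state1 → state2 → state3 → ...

Execution trace:
Initial: [q0]1101
Step 1: δ(q0, 1) = (q0, 1, R) → 1[q0]101
Step 2: δ(q0, 1) = (q0, 1, R) → 11[q0]01
Step 3: δ(q0, 0) = (q0, 0, R) → 110[q0]1
Step 4: δ(q0, 1) = (q0, 1, R) → 1101[q0]□
Step 5: δ(q0, □) = (q1, □, L) → 110[q1]1□
Step 6: δ(q1, 1) = (q1, 0, L) → 11[q1]00□
Step 7: δ(q1, 0) = (q2, 1, L) → 1[q2]110□

State sequence: q0 → q0 → q0 → q0 → q0 → q1 → q1 → q2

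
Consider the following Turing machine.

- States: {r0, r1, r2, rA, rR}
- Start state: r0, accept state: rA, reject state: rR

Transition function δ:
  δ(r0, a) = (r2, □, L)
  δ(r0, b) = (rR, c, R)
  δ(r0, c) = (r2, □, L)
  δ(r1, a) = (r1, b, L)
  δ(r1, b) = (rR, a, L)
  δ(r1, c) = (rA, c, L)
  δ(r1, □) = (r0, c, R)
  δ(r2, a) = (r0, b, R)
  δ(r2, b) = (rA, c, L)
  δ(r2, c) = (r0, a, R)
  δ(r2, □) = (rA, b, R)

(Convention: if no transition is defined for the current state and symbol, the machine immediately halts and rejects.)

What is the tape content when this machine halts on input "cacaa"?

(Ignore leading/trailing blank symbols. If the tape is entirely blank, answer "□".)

Execution trace:
Initial: [r0]cacaa
Step 1: δ(r0, c) = (r2, □, L) → [r2]□□acaa
Step 2: δ(r2, □) = (rA, b, R) → b[rA]□acaa

The machine reaches the accept state rA and halts.

Final tape (ignoring leading/trailing blanks): b□acaa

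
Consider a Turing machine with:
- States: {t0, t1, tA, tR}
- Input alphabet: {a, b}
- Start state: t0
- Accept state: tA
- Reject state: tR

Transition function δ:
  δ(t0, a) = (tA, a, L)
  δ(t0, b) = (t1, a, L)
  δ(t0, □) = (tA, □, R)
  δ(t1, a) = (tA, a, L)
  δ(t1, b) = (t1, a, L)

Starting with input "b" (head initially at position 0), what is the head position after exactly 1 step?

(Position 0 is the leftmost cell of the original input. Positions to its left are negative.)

Execution trace (head position shown):
Step 0: [t0]b  (head at position 0)
Step 1: move left → [t1]□a  (head at position -1)

After 1 step, the head is at position -1.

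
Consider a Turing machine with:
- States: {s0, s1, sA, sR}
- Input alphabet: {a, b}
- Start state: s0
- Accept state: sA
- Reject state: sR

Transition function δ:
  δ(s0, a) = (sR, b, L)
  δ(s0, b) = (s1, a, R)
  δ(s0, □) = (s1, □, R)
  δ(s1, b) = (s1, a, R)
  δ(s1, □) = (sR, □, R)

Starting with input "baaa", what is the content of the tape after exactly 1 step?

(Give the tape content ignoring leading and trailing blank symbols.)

Execution trace:
Initial: [s0]baaa
Step 1: δ(s0, b) = (s1, a, R) → a[s1]aaa

No transition is defined for δ(s1, a). By convention the machine halts and rejects.

After 1 step, the tape (ignoring leading/trailing blanks) is: aaaa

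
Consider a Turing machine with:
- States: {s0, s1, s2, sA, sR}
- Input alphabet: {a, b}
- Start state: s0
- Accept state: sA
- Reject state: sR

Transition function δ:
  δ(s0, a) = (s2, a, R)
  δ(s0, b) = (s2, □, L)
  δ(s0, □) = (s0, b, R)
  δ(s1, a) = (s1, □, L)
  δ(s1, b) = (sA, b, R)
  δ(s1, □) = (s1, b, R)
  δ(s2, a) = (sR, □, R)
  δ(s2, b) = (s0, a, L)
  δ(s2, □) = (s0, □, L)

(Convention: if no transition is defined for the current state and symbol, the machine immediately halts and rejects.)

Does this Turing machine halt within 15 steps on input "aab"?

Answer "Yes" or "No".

Execution trace:
Initial: [s0]aab
Step 1: δ(s0, a) = (s2, a, R) → a[s2]ab
Step 2: δ(s2, a) = (sR, □, R) → a□[sR]b

The machine reaches the reject state sR and halts.
The machine halted after 2 steps (within the 15-step bound).

Answer: Yes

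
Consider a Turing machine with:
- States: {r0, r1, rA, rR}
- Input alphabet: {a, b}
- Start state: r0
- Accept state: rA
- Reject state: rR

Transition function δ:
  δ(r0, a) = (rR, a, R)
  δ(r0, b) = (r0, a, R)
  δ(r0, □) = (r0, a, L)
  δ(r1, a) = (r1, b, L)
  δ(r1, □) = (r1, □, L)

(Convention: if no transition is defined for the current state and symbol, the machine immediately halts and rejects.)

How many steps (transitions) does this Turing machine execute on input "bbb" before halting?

Execution trace:
Initial: [r0]bbb
Step 1: δ(r0, b) = (r0, a, R) → a[r0]bb
Step 2: δ(r0, b) = (r0, a, R) → aa[r0]b
Step 3: δ(r0, b) = (r0, a, R) → aaa[r0]□
Step 4: δ(r0, □) = (r0, a, L) → aa[r0]aa
Step 5: δ(r0, a) = (rR, a, R) → aaa[rR]a

The machine reaches the reject state rR and halts.

The machine executed 5 steps before halting.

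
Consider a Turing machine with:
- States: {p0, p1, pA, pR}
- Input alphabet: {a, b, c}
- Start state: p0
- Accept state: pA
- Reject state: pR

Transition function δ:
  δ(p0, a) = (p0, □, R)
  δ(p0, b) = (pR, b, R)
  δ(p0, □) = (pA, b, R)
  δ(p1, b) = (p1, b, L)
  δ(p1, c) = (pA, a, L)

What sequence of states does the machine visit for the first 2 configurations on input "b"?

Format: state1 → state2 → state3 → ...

Execution trace:
Initial: [p0]b
Step 1: δ(p0, b) = (pR, b, R) → b[pR]□

The machine reaches the reject state pR and halts.

State sequence: p0 → pR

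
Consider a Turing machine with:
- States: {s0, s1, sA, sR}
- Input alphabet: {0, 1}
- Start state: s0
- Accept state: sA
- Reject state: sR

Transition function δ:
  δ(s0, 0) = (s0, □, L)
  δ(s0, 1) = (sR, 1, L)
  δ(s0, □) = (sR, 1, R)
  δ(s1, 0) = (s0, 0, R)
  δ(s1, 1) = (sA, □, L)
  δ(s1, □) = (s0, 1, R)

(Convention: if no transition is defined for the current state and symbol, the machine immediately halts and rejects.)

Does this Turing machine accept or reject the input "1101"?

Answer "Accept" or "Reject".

Execution trace:
Initial: [s0]1101
Step 1: δ(s0, 1) = (sR, 1, L) → [sR]□1101

The machine reaches the reject state sR and halts.

Answer: Reject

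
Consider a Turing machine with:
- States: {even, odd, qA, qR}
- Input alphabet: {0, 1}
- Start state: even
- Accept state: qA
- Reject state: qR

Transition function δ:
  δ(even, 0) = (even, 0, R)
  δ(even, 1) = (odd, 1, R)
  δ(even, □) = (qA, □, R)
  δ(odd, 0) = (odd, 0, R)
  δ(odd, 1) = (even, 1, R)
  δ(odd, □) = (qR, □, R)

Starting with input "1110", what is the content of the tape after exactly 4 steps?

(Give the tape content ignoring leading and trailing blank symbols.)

Execution trace:
Initial: [even]1110
Step 1: δ(even, 1) = (odd, 1, R) → 1[odd]110
Step 2: δ(odd, 1) = (even, 1, R) → 11[even]10
Step 3: δ(even, 1) = (odd, 1, R) → 111[odd]0
Step 4: δ(odd, 0) = (odd, 0, R) → 1110[odd]□

After 4 steps, the tape (ignoring leading/trailing blanks) is: 1110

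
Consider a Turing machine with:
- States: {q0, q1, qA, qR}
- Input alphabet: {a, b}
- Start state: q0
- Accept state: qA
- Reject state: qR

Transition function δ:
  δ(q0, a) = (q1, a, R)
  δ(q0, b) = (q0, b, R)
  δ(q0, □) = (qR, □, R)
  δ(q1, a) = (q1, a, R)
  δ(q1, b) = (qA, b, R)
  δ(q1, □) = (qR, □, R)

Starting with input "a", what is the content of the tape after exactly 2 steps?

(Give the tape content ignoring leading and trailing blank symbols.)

Execution trace:
Initial: [q0]a
Step 1: δ(q0, a) = (q1, a, R) → a[q1]□
Step 2: δ(q1, □) = (qR, □, R) → a□[qR]□

The machine reaches the reject state qR and halts.

After 2 steps, the tape (ignoring leading/trailing blanks) is: a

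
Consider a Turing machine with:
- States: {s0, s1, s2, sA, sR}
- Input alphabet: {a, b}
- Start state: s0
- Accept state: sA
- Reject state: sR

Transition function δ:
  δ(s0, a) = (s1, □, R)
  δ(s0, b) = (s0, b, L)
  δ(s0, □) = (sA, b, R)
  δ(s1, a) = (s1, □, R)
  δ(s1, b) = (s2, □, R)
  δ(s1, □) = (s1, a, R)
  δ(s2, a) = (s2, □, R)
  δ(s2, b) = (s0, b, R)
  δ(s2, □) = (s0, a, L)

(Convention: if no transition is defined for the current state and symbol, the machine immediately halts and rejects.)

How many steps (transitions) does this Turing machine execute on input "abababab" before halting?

Execution trace:
Initial: [s0]abababab
Step 1: δ(s0, a) = (s1, □, R) → □[s1]bababab
Step 2: δ(s1, b) = (s2, □, R) → □□[s2]ababab
Step 3: δ(s2, a) = (s2, □, R) → □□□[s2]babab
Step 4: δ(s2, b) = (s0, b, R) → □□□b[s0]abab
Step 5: δ(s0, a) = (s1, □, R) → □□□b□[s1]bab
Step 6: δ(s1, b) = (s2, □, R) → □□□b□□[s2]ab
Step 7: δ(s2, a) = (s2, □, R) → □□□b□□□[s2]b
Step 8: δ(s2, b) = (s0, b, R) → □□□b□□□b[s0]□
Step 9: δ(s0, □) = (sA, b, R) → □□□b□□□bb[sA]□

The machine reaches the accept state sA and halts.

The machine executed 9 steps before halting.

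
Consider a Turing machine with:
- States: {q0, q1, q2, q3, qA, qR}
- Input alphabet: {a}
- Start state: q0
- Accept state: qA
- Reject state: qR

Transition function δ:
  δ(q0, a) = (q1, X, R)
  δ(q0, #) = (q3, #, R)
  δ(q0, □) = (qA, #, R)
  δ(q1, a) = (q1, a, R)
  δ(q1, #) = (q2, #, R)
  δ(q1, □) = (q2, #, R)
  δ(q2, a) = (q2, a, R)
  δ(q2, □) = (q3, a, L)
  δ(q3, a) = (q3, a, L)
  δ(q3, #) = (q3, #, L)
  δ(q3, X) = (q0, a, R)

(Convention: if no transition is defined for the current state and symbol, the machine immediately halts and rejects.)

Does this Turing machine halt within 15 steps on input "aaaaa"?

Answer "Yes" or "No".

Execution trace:
Initial: [q0]aaaaa
Step 1: δ(q0, a) = (q1, X, R) → X[q1]aaaa
Step 2: δ(q1, a) = (q1, a, R) → Xa[q1]aaa
Step 3: δ(q1, a) = (q1, a, R) → Xaa[q1]aa
Step 4: δ(q1, a) = (q1, a, R) → Xaaa[q1]a
Step 5: δ(q1, a) = (q1, a, R) → Xaaaa[q1]□
Step 6: δ(q1, □) = (q2, #, R) → Xaaaa#[q2]□
Step 7: δ(q2, □) = (q3, a, L) → Xaaaa[q3]#a
Step 8: δ(q3, #) = (q3, #, L) → Xaaa[q3]a#a
Step 9: δ(q3, a) = (q3, a, L) → Xaa[q3]aa#a
Step 10: δ(q3, a) = (q3, a, L) → Xa[q3]aaa#a
Step 11: δ(q3, a) = (q3, a, L) → X[q3]aaaa#a
Step 12: δ(q3, a) = (q3, a, L) → [q3]Xaaaa#a
Step 13: δ(q3, X) = (q0, a, R) → a[q0]aaaa#a
Step 14: δ(q0, a) = (q1, X, R) → aX[q1]aaa#a
Step 15: δ(q1, a) = (q1, a, R) → aXa[q1]aa#a

The machine has not reached a halting state after 15 steps.
The machine did not halt within the 15-step bound.

Answer: No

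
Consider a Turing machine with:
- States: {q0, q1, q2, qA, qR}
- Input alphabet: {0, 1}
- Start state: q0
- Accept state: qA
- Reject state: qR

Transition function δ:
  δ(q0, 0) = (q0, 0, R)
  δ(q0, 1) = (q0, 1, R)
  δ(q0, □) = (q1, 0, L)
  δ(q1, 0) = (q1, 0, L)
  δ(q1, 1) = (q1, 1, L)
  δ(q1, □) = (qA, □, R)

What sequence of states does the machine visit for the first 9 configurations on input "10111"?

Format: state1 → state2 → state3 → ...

Execution trace:
Initial: [q0]10111
Step 1: δ(q0, 1) = (q0, 1, R) → 1[q0]0111
Step 2: δ(q0, 0) = (q0, 0, R) → 10[q0]111
Step 3: δ(q0, 1) = (q0, 1, R) → 101[q0]11
Step 4: δ(q0, 1) = (q0, 1, R) → 1011[q0]1
Step 5: δ(q0, 1) = (q0, 1, R) → 10111[q0]□
Step 6: δ(q0, □) = (q1, 0, L) → 1011[q1]10
Step 7: δ(q1, 1) = (q1, 1, L) → 101[q1]110
Step 8: δ(q1, 1) = (q1, 1, L) → 10[q1]1110

State sequence: q0 → q0 → q0 → q0 → q0 → q0 → q1 → q1 → q1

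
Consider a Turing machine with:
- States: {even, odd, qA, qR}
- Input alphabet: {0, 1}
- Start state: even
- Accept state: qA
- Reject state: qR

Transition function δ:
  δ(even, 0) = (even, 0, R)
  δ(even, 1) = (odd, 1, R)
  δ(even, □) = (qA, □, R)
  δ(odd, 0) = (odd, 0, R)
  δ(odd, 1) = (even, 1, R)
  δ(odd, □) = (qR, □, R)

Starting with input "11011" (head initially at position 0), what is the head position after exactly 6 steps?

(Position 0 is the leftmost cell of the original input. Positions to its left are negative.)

Execution trace (head position shown):
Step 0: [even]11011  (head at position 0)
Step 1: move right → 1[odd]1011  (head at position 1)
Step 2: move right → 11[even]011  (head at position 2)
Step 3: move right → 110[even]11  (head at position 3)
Step 4: move right → 1101[odd]1  (head at position 4)
Step 5: move right → 11011[even]□  (head at position 5)
Step 6: move right → 11011□[qA]□  (head at position 6)

After 6 steps, the head is at position 6.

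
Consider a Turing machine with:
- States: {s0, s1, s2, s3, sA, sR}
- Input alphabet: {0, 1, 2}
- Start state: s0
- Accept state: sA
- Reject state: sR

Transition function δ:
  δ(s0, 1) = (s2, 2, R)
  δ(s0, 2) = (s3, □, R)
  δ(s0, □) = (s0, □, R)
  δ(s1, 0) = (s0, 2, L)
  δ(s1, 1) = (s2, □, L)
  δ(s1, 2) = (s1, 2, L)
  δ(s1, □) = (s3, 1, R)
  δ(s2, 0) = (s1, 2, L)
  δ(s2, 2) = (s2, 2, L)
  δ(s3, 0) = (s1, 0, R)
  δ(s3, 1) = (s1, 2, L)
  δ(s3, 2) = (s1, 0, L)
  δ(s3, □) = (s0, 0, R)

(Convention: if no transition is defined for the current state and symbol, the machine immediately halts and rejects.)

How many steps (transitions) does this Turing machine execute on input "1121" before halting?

Execution trace:
Initial: [s0]1121
Step 1: δ(s0, 1) = (s2, 2, R) → 2[s2]121

No transition is defined for δ(s2, 1). By convention the machine halts and rejects.

The machine executed 1 step before halting.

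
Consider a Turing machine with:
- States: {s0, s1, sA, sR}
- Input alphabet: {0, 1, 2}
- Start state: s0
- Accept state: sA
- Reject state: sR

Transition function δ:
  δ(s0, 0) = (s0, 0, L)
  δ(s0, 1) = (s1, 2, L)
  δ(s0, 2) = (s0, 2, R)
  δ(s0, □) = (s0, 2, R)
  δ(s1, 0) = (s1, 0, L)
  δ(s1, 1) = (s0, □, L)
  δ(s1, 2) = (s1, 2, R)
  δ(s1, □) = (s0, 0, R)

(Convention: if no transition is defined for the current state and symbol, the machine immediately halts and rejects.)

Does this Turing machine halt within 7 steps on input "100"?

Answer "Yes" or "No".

Execution trace:
Initial: [s0]100
Step 1: δ(s0, 1) = (s1, 2, L) → [s1]□200
Step 2: δ(s1, □) = (s0, 0, R) → 0[s0]200
Step 3: δ(s0, 2) = (s0, 2, R) → 02[s0]00
Step 4: δ(s0, 0) = (s0, 0, L) → 0[s0]200
Step 5: δ(s0, 2) = (s0, 2, R) → 02[s0]00
Step 6: δ(s0, 0) = (s0, 0, L) → 0[s0]200
Step 7: δ(s0, 2) = (s0, 2, R) → 02[s0]00

The machine has not reached a halting state after 7 steps.
The machine did not halt within the 7-step bound.

Answer: No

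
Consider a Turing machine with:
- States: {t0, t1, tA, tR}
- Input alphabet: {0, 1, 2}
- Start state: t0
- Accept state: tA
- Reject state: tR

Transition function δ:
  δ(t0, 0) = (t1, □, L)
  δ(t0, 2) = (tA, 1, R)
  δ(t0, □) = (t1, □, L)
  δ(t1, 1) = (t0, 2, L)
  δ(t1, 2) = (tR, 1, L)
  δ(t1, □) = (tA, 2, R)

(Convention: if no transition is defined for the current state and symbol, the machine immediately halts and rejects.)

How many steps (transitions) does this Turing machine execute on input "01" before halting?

Execution trace:
Initial: [t0]01
Step 1: δ(t0, 0) = (t1, □, L) → [t1]□□1
Step 2: δ(t1, □) = (tA, 2, R) → 2[tA]□1

The machine reaches the accept state tA and halts.

The machine executed 2 steps before halting.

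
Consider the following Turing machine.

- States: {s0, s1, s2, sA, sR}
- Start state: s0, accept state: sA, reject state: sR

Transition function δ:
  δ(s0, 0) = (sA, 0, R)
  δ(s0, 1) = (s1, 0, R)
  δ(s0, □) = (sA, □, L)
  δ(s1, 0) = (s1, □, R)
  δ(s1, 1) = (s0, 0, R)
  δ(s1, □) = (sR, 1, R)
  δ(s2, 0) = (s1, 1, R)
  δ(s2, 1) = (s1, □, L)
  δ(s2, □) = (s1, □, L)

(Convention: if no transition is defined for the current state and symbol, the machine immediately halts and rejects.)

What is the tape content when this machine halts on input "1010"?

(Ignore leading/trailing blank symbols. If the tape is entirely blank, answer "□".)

Execution trace:
Initial: [s0]1010
Step 1: δ(s0, 1) = (s1, 0, R) → 0[s1]010
Step 2: δ(s1, 0) = (s1, □, R) → 0□[s1]10
Step 3: δ(s1, 1) = (s0, 0, R) → 0□0[s0]0
Step 4: δ(s0, 0) = (sA, 0, R) → 0□00[sA]□

The machine reaches the accept state sA and halts.

Final tape (ignoring leading/trailing blanks): 0□00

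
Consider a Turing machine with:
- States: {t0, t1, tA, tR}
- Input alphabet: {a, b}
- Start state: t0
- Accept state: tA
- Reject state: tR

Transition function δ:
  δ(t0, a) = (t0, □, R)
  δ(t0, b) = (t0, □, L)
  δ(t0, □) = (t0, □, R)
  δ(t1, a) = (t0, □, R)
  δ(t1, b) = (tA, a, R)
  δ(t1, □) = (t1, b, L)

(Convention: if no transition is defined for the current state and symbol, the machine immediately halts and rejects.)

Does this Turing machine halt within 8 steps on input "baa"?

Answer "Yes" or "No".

Execution trace:
Initial: [t0]baa
Step 1: δ(t0, b) = (t0, □, L) → [t0]□□aa
Step 2: δ(t0, □) = (t0, □, R) → □[t0]□aa
Step 3: δ(t0, □) = (t0, □, R) → □□[t0]aa
Step 4: δ(t0, a) = (t0, □, R) → □□□[t0]a
Step 5: δ(t0, a) = (t0, □, R) → □□□□[t0]□
Step 6: δ(t0, □) = (t0, □, R) → □□□□□[t0]□
Step 7: δ(t0, □) = (t0, □, R) → □□□□□□[t0]□
Step 8: δ(t0, □) = (t0, □, R) → □□□□□□□[t0]□

The machine has not reached a halting state after 8 steps.
The machine did not halt within the 8-step bound.

Answer: No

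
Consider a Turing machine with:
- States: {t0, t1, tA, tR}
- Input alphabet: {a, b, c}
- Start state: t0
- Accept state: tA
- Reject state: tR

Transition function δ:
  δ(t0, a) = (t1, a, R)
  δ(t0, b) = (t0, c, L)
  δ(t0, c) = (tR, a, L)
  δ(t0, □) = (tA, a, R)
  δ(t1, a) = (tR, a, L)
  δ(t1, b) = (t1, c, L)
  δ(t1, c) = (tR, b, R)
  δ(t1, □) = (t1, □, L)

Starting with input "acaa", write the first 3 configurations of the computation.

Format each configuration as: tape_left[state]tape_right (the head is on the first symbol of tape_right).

Transitions applied:
Step 1: δ(t0, a) = (t1, a, R)
Step 2: δ(t1, c) = (tR, b, R)

The first 3 configurations are:
[t0]acaa ⊢ a[t1]caa ⊢ ab[tR]aa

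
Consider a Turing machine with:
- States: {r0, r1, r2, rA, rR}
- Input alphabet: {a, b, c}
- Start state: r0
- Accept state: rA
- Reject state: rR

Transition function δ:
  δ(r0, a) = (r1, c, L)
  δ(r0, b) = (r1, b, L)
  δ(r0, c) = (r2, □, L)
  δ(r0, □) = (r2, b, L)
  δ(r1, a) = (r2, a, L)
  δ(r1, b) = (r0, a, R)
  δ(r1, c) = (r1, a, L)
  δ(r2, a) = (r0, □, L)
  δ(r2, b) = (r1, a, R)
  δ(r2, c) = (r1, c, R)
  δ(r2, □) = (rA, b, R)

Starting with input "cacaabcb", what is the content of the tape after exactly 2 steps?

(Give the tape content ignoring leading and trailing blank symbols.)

Execution trace:
Initial: [r0]cacaabcb
Step 1: δ(r0, c) = (r2, □, L) → [r2]□□acaabcb
Step 2: δ(r2, □) = (rA, b, R) → b[rA]□acaabcb

The machine reaches the accept state rA and halts.

After 2 steps, the tape (ignoring leading/trailing blanks) is: b□acaabcb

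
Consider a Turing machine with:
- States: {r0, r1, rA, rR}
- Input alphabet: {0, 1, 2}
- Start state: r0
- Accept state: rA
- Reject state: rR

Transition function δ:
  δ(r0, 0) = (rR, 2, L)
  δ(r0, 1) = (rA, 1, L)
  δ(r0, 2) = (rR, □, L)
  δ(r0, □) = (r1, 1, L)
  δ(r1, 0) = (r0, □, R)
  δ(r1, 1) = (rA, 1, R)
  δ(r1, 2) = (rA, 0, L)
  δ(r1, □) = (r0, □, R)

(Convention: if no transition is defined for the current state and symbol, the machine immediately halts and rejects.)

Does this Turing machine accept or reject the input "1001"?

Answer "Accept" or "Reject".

Execution trace:
Initial: [r0]1001
Step 1: δ(r0, 1) = (rA, 1, L) → [rA]□1001

The machine reaches the accept state rA and halts.

Answer: Accept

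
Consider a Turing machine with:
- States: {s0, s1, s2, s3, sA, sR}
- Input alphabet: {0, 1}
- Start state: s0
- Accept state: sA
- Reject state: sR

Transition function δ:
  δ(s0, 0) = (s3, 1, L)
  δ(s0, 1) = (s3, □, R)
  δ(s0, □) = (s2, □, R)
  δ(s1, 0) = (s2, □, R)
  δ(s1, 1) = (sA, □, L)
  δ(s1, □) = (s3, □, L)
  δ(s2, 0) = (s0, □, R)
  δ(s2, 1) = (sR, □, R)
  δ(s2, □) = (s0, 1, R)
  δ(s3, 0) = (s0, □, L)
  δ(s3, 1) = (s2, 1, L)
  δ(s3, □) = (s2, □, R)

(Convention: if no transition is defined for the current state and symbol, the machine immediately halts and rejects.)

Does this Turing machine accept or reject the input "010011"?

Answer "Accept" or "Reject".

Execution trace:
Initial: [s0]010011
Step 1: δ(s0, 0) = (s3, 1, L) → [s3]□110011
Step 2: δ(s3, □) = (s2, □, R) → □[s2]110011
Step 3: δ(s2, 1) = (sR, □, R) → □□[sR]10011

The machine reaches the reject state sR and halts.

Answer: Reject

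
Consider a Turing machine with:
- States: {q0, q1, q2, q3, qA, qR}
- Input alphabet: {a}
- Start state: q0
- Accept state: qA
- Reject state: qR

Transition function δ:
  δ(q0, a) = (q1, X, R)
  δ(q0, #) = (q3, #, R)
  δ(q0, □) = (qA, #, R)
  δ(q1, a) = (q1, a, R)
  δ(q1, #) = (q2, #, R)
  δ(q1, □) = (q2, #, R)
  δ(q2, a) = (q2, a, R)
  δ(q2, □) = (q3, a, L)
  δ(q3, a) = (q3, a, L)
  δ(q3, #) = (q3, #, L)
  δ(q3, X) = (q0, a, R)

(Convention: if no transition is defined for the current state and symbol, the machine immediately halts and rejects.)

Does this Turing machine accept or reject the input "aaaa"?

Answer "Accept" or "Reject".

Execution trace:
Initial: [q0]aaaa
Step 1: δ(q0, a) = (q1, X, R) → X[q1]aaa
Step 2: δ(q1, a) = (q1, a, R) → Xa[q1]aa
Step 3: δ(q1, a) = (q1, a, R) → Xaa[q1]a
Step 4: δ(q1, a) = (q1, a, R) → Xaaa[q1]□
Step 5: δ(q1, □) = (q2, #, R) → Xaaa#[q2]□
Step 6: δ(q2, □) = (q3, a, L) → Xaaa[q3]#a
Step 7: δ(q3, #) = (q3, #, L) → Xaa[q3]a#a
Step 8: δ(q3, a) = (q3, a, L) → Xa[q3]aa#a
Step 9: δ(q3, a) = (q3, a, L) → X[q3]aaa#a
Step 10: δ(q3, a) = (q3, a, L) → [q3]Xaaa#a
Step 11: δ(q3, X) = (q0, a, R) → a[q0]aaa#a
Step 12: δ(q0, a) = (q1, X, R) → aX[q1]aa#a
Step 13: δ(q1, a) = (q1, a, R) → aXa[q1]a#a
Step 14: δ(q1, a) = (q1, a, R) → aXaa[q1]#a
Step 15: δ(q1, #) = (q2, #, R) → aXaa#[q2]a
Step 16: δ(q2, a) = (q2, a, R) → aXaa#a[q2]□
Step 17: δ(q2, □) = (q3, a, L) → aXaa#[q3]aa
Step 18: δ(q3, a) = (q3, a, L) → aXaa[q3]#aa
Step 19: δ(q3, #) = (q3, #, L) → aXa[q3]a#aa
Step 20: δ(q3, a) = (q3, a, L) → aX[q3]aa#aa
Step 21: δ(q3, a) = (q3, a, L) → a[q3]Xaa#aa
Step 22: δ(q3, X) = (q0, a, R) → aa[q0]aa#aa
Step 23: δ(q0, a) = (q1, X, R) → aaX[q1]a#aa
Step 24: δ(q1, a) = (q1, a, R) → aaXa[q1]#aa
Step 25: δ(q1, #) = (q2, #, R) → aaXa#[q2]aa
Step 26: δ(q2, a) = (q2, a, R) → aaXa#a[q2]a
Step 27: δ(q2, a) = (q2, a, R) → aaXa#aa[q2]□
Step 28: δ(q2, □) = (q3, a, L) → aaXa#a[q3]aa
Step 29: δ(q3, a) = (q3, a, L) → aaXa#[q3]aaa
Step 30: δ(q3, a) = (q3, a, L) → aaXa[q3]#aaa
Step 31: δ(q3, #) = (q3, #, L) → aaX[q3]a#aaa
Step 32: δ(q3, a) = (q3, a, L) → aa[q3]Xa#aaa
Step 33: δ(q3, X) = (q0, a, R) → aaa[q0]a#aaa
Step 34: δ(q0, a) = (q1, X, R) → aaaX[q1]#aaa
Step 35: δ(q1, #) = (q2, #, R) → aaaX#[q2]aaa
Step 36: δ(q2, a) = (q2, a, R) → aaaX#a[q2]aa
Step 37: δ(q2, a) = (q2, a, R) → aaaX#aa[q2]a
Step 38: δ(q2, a) = (q2, a, R) → aaaX#aaa[q2]□
Step 39: δ(q2, □) = (q3, a, L) → aaaX#aa[q3]aa
Step 40: δ(q3, a) = (q3, a, L) → aaaX#a[q3]aaa
Step 41: δ(q3, a) = (q3, a, L) → aaaX#[q3]aaaa
Step 42: δ(q3, a) = (q3, a, L) → aaaX[q3]#aaaa
Step 43: δ(q3, #) = (q3, #, L) → aaa[q3]X#aaaa
Step 44: δ(q3, X) = (q0, a, R) → aaaa[q0]#aaaa
Step 45: δ(q0, #) = (q3, #, R) → aaaa#[q3]aaaa
Step 46: δ(q3, a) = (q3, a, L) → aaaa[q3]#aaaa
Step 47: δ(q3, #) = (q3, #, L) → aaa[q3]a#aaaa
Step 48: δ(q3, a) = (q3, a, L) → aa[q3]aa#aaaa
Step 49: δ(q3, a) = (q3, a, L) → a[q3]aaa#aaaa
Step 50: δ(q3, a) = (q3, a, L) → [q3]aaaa#aaaa
Step 51: δ(q3, a) = (q3, a, L) → [q3]□aaaa#aaaa

No transition is defined for δ(q3, □). By convention the machine halts and rejects.

Answer: Reject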